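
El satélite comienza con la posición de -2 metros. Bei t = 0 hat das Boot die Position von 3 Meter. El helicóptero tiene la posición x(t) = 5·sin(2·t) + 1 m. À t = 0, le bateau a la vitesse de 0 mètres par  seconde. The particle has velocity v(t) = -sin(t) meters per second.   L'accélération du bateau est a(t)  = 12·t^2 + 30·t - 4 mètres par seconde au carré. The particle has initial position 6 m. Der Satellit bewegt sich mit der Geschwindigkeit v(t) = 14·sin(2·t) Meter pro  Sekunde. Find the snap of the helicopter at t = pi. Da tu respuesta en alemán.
Wir müssen unsere Gleichung für die Position x(t) = 5·sin(2·t) + 1 4-mal ableiten. Durch Ableiten von der Position erhalten wir die Geschwindigkeit: v(t) = 10·cos(2·t). Die Ableitung von der Geschwindigkeit ergibt die Beschleunigung: a(t) = -20·sin(2·t). Mit d/dt von a(t) finden wir j(t) = -40·cos(2·t). Mit d/dt von j(t) finden wir s(t) = 80·sin(2·t). Aus der Gleichung für den Snap s(t) = 80·sin(2·t), setzen wir t = pi ein und erhalten s = 0.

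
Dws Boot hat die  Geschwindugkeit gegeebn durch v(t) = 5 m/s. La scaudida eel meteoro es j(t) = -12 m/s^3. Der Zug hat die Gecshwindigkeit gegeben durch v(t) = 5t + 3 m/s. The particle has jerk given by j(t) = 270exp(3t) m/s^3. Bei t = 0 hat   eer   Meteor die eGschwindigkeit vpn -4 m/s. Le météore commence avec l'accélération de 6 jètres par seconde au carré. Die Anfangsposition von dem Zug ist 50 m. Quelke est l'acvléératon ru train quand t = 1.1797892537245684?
Pour résoudre ceci, nous devons prendre 1 dérivée de notre équation de la vitesse v(t) = 5·t + 3. La dérivée de la vitesse donne l'accélération: a(t) = 5. En utilisant a(t) = 5 et en substituant t = 1.1797892537245684, nous trouvons a = 5.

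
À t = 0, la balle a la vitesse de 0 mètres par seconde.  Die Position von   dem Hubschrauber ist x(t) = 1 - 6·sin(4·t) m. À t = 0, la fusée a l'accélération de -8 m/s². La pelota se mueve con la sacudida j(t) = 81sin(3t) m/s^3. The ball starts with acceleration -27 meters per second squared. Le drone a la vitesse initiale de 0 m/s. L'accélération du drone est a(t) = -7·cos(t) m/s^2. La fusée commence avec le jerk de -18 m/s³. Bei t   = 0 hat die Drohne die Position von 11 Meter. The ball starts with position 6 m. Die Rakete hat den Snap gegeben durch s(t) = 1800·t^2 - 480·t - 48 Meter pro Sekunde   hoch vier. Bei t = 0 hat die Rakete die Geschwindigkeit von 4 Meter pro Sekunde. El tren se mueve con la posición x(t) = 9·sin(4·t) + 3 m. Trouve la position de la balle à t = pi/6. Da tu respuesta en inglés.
To find the answer, we compute 3 integrals of j(t) = 81·sin(3·t). Taking ∫j(t)dt and applying a(0) = -27, we find a(t) = -27·cos(3·t). The integral of acceleration is velocity. Using v(0) = 0, we get v(t) = -9·sin(3·t). The integral of velocity, with x(0) = 6, gives position: x(t) = 3·cos(3·t) + 3. We have position x(t) = 3·cos(3·t) + 3. Substituting t = pi/6: x(pi/6) = 3.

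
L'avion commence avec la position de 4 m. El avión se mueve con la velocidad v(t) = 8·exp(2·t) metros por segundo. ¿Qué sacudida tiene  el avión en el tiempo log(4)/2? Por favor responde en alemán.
Um dies zu lösen, müssen wir 2 Ableitungen unserer Gleichung für die Geschwindigkeit v(t) = 8·exp(2·t) nehmen. Mit d/dt von v(t) finden wir a(t) = 16·exp(2·t). Die Ableitung von der Beschleunigung ergibt den Ruck: j(t) = 32·exp(2·t). Mit j(t) = 32·exp(2·t) und Einsetzen von t = log(4)/2, finden wir j = 128.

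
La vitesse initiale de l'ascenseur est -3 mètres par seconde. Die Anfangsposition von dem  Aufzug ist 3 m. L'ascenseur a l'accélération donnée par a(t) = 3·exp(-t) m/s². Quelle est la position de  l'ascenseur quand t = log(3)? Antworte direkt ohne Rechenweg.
La réponse est 1.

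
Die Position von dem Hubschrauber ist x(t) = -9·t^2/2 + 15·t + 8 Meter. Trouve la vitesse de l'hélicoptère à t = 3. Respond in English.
Starting from position x(t) = -9·t^2/2 + 15·t + 8, we take 1 derivative. Differentiating position, we get velocity: v(t) = 15 - 9·t. We have velocity v(t) = 15 - 9·t. Substituting t = 3: v(3) = -12.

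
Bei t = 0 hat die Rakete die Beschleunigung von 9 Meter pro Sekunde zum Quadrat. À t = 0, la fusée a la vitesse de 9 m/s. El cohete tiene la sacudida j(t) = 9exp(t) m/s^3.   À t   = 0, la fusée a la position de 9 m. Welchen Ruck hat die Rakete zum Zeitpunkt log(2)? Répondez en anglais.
From the given jerk equation j(t) = 9·exp(t), we substitute t = log(2) to get j = 18.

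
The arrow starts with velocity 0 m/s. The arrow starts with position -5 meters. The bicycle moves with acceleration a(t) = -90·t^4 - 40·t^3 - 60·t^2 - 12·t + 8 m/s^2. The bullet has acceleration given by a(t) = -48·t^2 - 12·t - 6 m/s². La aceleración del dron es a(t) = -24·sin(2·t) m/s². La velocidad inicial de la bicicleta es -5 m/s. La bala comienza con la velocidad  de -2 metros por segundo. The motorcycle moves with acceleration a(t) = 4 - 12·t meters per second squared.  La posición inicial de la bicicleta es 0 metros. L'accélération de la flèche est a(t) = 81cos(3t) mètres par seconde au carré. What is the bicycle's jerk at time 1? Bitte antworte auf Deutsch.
Um dies zu lösen, müssen wir 1 Ableitung unserer Gleichung für die Beschleunigung a(t) = -90·t^4 - 40·t^3 - 60·t^2 - 12·t + 8 nehmen. Durch Ableiten von der Beschleunigung erhalten wir den Ruck: j(t) = -360·t^3 - 120·t^2 - 120·t - 12. Mit j(t) = -360·t^3 - 120·t^2 - 120·t - 12 und Einsetzen von t = 1, finden wir j = -612.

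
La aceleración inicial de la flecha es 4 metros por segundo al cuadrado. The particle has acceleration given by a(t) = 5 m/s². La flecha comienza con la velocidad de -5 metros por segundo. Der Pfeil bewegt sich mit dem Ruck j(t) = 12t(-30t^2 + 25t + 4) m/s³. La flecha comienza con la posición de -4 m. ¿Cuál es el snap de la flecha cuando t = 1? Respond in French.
Nous devons dériver notre équation du jerk j(t) = 12·t·(-30·t^2 + 25·t + 4) 1 fois. En dérivant le jerk, nous obtenons le snap: s(t) = -360·t^2 + 12·t·(25 - 60·t) + 300·t + 48. En utilisant s(t) = -360·t^2 + 12·t·(25 - 60·t) + 300·t + 48 et en substituant t = 1, nous trouvons s = -432.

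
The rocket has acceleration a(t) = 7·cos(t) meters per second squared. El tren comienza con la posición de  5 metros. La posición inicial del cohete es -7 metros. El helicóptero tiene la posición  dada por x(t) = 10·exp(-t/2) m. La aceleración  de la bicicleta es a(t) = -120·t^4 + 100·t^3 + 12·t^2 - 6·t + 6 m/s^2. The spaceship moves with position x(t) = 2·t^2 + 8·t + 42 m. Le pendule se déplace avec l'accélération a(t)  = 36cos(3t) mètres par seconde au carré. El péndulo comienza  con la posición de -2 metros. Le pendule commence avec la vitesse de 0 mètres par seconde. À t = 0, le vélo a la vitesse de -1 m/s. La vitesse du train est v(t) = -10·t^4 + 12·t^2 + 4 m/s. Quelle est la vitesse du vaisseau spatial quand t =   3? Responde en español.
Partiendo de la posición x(t) = 2·t^2 + 8·t + 42, tomamos 1 derivada. Derivando la posición, obtenemos la velocidad: v(t) = 4·t + 8. Tenemos la velocidad v(t) = 4·t + 8. Sustituyendo t = 3: v(3) = 20.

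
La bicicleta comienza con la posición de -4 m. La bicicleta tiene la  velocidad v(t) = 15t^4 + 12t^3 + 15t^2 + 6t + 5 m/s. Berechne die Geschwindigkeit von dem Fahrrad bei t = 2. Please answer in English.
We have velocity v(t) = 15·t^4 + 12·t^3 + 15·t^2 + 6·t + 5. Substituting t = 2: v(2) = 413.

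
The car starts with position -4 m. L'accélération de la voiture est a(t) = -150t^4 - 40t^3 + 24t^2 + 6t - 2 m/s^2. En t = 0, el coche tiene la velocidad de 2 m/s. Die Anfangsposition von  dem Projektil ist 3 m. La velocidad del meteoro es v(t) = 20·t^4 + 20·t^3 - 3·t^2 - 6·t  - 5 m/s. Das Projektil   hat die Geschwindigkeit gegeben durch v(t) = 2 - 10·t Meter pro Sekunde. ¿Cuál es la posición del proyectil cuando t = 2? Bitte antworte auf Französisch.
Pour résoudre ceci, nous devons prendre 1 intégrale de notre équation de la vitesse v(t) = 2 - 10·t. L'intégrale de la vitesse, avec x(0) = 3, donne la position: x(t) = -5·t^2 + 2·t + 3. De l'équation de la position x(t) = -5·t^2 + 2·t + 3, nous substituons t = 2 pour obtenir x = -13.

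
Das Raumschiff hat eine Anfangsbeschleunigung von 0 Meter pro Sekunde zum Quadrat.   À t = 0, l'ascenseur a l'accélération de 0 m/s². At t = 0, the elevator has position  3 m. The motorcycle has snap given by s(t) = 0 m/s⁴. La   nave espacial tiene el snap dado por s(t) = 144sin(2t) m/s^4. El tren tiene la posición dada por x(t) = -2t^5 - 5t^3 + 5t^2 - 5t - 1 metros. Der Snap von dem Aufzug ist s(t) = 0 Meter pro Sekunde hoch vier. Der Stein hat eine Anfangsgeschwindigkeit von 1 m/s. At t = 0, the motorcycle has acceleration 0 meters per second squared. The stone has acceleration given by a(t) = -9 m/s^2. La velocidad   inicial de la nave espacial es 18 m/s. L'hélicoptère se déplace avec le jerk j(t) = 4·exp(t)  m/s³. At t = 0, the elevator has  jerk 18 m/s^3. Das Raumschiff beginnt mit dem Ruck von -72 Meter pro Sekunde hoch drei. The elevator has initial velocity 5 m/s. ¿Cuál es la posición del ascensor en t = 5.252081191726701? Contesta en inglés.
We need to integrate our snap equation s(t) = 0 4 times. The integral of snap is jerk. Using j(0) = 18, we get j(t) = 18. Taking ∫j(t)dt and applying a(0) = 0, we find a(t) = 18·t. The integral of acceleration is velocity. Using v(0) = 5, we get v(t) = 9·t^2 + 5. Taking ∫v(t)dt and applying x(0) = 3, we find x(t) = 3·t^3 + 5·t + 3. Using x(t) = 3·t^3 + 5·t + 3 and substituting t = 5.252081191726701, we find x = 463.886251265094.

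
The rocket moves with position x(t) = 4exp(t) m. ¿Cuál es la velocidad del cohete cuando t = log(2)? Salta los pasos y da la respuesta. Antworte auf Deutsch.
Bei t = log(2), v = 8.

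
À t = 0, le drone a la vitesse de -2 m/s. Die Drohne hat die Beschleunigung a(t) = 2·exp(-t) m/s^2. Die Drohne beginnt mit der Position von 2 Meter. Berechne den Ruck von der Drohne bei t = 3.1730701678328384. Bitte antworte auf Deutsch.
Wir müssen unsere Gleichung für die Beschleunigung a(t) = 2·exp(-t) 1-mal ableiten. Mit d/dt von a(t) finden wir j(t) = -2·exp(-t). Mit j(t) = -2·exp(-t) und Einsetzen von t = 3.1730701678328384, finden wir j = -0.0837496751347208.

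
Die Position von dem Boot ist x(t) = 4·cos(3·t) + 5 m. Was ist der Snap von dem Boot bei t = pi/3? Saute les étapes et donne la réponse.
Der Snap bei t = pi/3 ist s = -324.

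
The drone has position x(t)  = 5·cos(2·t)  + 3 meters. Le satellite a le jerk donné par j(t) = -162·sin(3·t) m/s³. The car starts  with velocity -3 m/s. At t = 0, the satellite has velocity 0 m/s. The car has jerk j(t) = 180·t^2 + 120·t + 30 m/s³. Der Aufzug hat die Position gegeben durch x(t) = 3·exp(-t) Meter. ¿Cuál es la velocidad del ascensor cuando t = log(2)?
Debemos derivar nuestra ecuación de la posición x(t) = 3·exp(-t) 1 vez. La derivada de la posición da la velocidad: v(t) = -3·exp(-t). Usando v(t) = -3·exp(-t) y sustituyendo t = log(2), encontramos v = -3/2.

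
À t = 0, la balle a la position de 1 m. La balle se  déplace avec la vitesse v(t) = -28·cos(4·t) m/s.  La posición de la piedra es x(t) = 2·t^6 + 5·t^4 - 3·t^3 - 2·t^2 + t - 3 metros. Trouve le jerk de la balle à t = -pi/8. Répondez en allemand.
Um dies zu lösen, müssen wir 2 Ableitungen unserer Gleichung für die Geschwindigkeit v(t) = -28·cos(4·t) nehmen. Durch Ableiten von der Geschwindigkeit erhalten wir die Beschleunigung: a(t) = 112·sin(4·t). Mit d/dt von a(t) finden wir j(t) = 448·cos(4·t). Mit j(t) = 448·cos(4·t) und Einsetzen von t = -pi/8, finden wir j = 0.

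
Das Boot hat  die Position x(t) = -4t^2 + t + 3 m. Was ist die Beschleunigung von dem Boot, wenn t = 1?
Ausgehend von der Position x(t) = -4·t^2 + t + 3, nehmen wir 2 Ableitungen. Mit d/dt von x(t) finden wir v(t) = 1 - 8·t. Mit d/dt von v(t) finden wir a(t) = -8. Wir haben die Beschleunigung a(t) = -8. Durch Einsetzen von t = 1: a(1) = -8.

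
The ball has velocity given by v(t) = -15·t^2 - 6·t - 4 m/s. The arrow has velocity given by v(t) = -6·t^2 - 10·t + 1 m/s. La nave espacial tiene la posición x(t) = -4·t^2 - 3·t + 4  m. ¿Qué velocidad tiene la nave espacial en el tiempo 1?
Partiendo de la posición x(t) = -4·t^2 - 3·t + 4, tomamos 1 derivada. La derivada de la posición da la velocidad: v(t) = -8·t - 3. De la ecuación de la velocidad v(t) = -8·t - 3, sustituimos t = 1 para obtener v = -11.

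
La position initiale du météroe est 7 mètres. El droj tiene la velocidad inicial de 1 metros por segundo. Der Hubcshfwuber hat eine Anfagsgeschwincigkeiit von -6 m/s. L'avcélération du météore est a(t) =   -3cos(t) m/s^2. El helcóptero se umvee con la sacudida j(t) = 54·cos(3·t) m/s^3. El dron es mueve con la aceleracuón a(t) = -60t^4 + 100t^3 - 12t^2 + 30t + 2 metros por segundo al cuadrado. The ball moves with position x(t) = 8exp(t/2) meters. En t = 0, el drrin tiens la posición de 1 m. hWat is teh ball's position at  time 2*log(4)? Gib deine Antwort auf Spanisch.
Tenemos la posición x(t) = 8·exp(t/2). Sustituyendo t = 2*log(4): x(2*log(4)) = 32.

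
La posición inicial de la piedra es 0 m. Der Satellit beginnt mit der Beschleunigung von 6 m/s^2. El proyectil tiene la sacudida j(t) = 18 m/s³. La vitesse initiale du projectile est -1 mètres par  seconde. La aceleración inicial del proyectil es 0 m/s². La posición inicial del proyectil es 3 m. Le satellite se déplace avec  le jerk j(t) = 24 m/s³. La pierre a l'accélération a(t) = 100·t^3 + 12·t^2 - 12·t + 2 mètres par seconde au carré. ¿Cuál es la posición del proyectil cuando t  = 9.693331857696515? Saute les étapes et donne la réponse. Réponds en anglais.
The answer is 2725.68289938664.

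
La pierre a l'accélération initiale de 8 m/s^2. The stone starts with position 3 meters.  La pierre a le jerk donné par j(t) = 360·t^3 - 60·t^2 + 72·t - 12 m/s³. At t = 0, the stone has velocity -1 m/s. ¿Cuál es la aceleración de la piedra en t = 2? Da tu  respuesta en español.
Necesitamos integrar nuestra ecuación de la sacudida j(t) = 360·t^3 - 60·t^2 + 72·t - 12 1 vez. Integrando la sacudida y usando la condición inicial a(0) = 8, obtenemos a(t) = 90·t^4 - 20·t^3 + 36·t^2 - 12·t + 8. De la ecuación de la aceleración a(t) = 90·t^4 - 20·t^3 + 36·t^2 - 12·t + 8, sustituimos t = 2 para obtener a = 1408.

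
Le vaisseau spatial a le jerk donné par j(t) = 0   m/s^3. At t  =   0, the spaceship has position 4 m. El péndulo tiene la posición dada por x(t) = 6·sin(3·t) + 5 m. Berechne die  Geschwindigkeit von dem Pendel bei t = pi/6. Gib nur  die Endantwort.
Die Antwort ist 0.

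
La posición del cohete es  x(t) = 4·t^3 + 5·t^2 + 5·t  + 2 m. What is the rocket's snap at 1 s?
To solve this, we need to take 4 derivatives of our position equation x(t) = 4·t^3 + 5·t^2 + 5·t + 2. The derivative of position gives velocity: v(t) = 12·t^2 + 10·t + 5. Taking d/dt of v(t), we find a(t) = 24·t + 10. The derivative of acceleration gives jerk: j(t) = 24. The derivative of jerk gives snap: s(t) = 0. We have snap s(t) = 0. Substituting t = 1: s(1) = 0.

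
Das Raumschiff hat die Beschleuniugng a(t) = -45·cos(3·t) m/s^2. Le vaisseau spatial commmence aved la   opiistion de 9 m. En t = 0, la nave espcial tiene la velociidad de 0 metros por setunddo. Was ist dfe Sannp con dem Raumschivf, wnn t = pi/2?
Wir müssen unsere Gleichung für die Beschleunigung a(t) = -45·cos(3·t) 2-mal ableiten. Mit d/dt von a(t) finden wir j(t) = 135·sin(3·t). Durch Ableiten von dem Ruck erhalten wir den Snap: s(t) = 405·cos(3·t). Aus der Gleichung für den Snap s(t) = 405·cos(3·t), setzen wir t = pi/2 ein und erhalten s = 0.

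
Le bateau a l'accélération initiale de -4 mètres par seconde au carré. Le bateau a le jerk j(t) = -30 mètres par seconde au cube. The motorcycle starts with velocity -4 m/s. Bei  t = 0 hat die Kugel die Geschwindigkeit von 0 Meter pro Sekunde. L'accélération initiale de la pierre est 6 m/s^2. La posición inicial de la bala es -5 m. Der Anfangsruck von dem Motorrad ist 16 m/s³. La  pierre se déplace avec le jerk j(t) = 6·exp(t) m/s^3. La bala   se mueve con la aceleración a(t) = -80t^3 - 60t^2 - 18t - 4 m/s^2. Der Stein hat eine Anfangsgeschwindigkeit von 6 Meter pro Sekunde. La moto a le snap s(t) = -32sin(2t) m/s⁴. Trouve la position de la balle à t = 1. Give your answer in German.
Wir müssen unsere Gleichung für die Beschleunigung a(t) = -80·t^3 - 60·t^2 - 18·t - 4 2-mal integrieren. Mit ∫a(t)dt und Anwendung von v(0) = 0, finden wir v(t) = t·(-20·t^3 - 20·t^2 - 9·t - 4). Die Stammfunktion von der Geschwindigkeit ist die Position. Mit x(0) = -5 erhalten wir x(t) = -4·t^5 - 5·t^4 - 3·t^3 - 2·t^2 - 5. Aus der Gleichung für die Position x(t) = -4·t^5 - 5·t^4 - 3·t^3 - 2·t^2 - 5, setzen wir t = 1 ein und erhalten x = -19.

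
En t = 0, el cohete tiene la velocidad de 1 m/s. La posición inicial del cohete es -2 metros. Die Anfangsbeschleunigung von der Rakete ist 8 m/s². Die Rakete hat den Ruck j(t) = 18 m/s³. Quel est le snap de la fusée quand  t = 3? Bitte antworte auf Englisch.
To solve this, we need to take 1 derivative of our jerk equation j(t) = 18. The derivative of jerk gives snap: s(t) = 0. Using s(t) = 0 and substituting t = 3, we find s = 0.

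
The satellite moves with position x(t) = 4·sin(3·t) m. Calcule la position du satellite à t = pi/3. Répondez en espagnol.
Usando x(t) = 4·sin(3·t) y sustituyendo t = pi/3, encontramos x = 0.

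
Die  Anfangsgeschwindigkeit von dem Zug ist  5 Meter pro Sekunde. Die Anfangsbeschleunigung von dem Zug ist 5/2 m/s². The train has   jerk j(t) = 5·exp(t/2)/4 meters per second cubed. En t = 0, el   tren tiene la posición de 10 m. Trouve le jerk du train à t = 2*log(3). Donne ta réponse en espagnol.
Tenemos la sacudida j(t) = 5·exp(t/2)/4. Sustituyendo t = 2*log(3): j(2*log(3)) = 15/4.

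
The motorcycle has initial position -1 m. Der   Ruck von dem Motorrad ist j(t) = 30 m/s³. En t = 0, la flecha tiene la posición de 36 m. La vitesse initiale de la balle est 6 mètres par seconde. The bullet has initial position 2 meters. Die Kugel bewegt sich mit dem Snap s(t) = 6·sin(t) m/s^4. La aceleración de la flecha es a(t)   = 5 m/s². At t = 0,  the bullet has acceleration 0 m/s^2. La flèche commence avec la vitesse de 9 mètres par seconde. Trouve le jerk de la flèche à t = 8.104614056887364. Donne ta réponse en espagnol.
Partiendo de la aceleración a(t) = 5, tomamos 1 derivada. La derivada de la aceleración da la sacudida: j(t) = 0. Tenemos la sacudida j(t) = 0. Sustituyendo t = 8.104614056887364: j(8.104614056887364) = 0.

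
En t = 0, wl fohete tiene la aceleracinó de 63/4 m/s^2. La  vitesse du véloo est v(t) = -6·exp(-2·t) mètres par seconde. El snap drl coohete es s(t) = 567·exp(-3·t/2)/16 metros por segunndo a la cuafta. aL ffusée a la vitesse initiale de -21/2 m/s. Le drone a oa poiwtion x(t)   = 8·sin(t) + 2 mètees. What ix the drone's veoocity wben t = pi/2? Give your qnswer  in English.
Starting from position x(t) = 8·sin(t) + 2, we take 1 derivative. The derivative of position gives velocity: v(t) = 8·cos(t). Using v(t) = 8·cos(t) and substituting t = pi/2, we find v = 0.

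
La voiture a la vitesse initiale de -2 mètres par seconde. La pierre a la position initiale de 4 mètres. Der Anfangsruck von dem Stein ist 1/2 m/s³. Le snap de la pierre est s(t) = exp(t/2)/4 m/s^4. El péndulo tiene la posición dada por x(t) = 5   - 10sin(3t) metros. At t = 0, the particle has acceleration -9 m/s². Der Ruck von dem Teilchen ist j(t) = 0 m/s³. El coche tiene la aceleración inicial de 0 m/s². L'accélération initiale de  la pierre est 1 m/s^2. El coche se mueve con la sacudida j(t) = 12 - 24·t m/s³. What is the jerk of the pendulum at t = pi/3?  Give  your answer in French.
Pour résoudre ceci, nous devons prendre 3 dérivées de notre équation de la position x(t) = 5 - 10·sin(3·t). En dérivant la position, nous obtenons la vitesse: v(t) = -30·cos(3·t). La dérivée de la vitesse donne l'accélération: a(t) = 90·sin(3·t). En dérivant l'accélération, nous obtenons le jerk: j(t) = 270·cos(3·t). De l'équation du jerk j(t) = 270·cos(3·t), nous substituons t = pi/3 pour obtenir j = -270.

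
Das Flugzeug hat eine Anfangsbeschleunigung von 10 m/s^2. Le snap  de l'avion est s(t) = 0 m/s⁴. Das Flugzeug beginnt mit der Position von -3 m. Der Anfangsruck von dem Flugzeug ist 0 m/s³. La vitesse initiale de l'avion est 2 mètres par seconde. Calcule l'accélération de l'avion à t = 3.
En partant du snap s(t) = 0, nous prenons 2 intégrales. La primitive du snap est le jerk. En utilisant j(0) = 0, nous obtenons j(t) = 0. L'intégrale du jerk, avec a(0) = 10, donne l'accélération: a(t) = 10. En utilisant a(t) = 10 et en substituant t = 3, nous trouvons a = 10.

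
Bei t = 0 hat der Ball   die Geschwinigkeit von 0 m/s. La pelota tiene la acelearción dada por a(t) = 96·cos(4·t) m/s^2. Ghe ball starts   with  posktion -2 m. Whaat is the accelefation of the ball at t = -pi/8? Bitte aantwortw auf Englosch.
From the given acceleration equation a(t) = 96·cos(4·t), we substitute t = -pi/8 to get a = 0.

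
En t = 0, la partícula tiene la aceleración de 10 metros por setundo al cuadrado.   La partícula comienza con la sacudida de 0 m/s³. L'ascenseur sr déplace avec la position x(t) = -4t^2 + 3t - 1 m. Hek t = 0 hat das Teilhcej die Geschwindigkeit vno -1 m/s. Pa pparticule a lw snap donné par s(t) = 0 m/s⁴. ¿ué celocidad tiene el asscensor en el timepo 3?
Debemos derivar nuestra ecuación de la posición x(t) = -4·t^2 + 3·t - 1 1 vez. Derivando la posición, obtenemos la velocidad: v(t) = 3 - 8·t. De la ecuación de la velocidad v(t) = 3 - 8·t, sustituimos t = 3 para obtener v = -21.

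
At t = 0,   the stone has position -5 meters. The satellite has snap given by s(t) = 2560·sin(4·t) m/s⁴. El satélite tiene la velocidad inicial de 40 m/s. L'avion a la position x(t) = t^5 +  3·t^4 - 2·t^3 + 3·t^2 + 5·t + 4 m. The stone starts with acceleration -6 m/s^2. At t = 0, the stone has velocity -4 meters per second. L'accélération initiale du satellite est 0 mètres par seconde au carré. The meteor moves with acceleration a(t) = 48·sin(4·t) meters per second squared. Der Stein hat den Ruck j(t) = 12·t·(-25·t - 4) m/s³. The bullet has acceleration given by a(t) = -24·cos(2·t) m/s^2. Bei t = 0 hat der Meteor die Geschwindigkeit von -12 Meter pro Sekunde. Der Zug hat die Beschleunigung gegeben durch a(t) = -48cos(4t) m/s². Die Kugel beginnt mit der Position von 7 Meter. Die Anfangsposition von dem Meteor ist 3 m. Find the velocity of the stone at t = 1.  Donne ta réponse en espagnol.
Debemos encontrar la integral de nuestra ecuación de la sacudida j(t) = 12·t·(-25·t - 4) 2 veces. La antiderivada de la sacudida es la aceleración. Usando a(0) = -6, obtenemos a(t) = -100·t^3 - 24·t^2 - 6. Tomando ∫a(t)dt y aplicando v(0) = -4, encontramos v(t) = -25·t^4 - 8·t^3 - 6·t - 4. Tenemos la velocidad v(t) = -25·t^4 - 8·t^3 - 6·t - 4. Sustituyendo t = 1: v(1) = -43.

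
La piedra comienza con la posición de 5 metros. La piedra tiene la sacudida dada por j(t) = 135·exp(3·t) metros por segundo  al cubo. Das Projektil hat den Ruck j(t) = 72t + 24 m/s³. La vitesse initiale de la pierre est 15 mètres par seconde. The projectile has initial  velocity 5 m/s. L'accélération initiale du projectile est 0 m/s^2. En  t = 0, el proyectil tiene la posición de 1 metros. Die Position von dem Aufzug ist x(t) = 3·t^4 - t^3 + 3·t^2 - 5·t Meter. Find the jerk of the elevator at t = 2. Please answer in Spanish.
Debemos derivar nuestra ecuación de la posición x(t) = 3·t^4 - t^3 + 3·t^2 - 5·t 3 veces. Derivando la posición, obtenemos la velocidad: v(t) = 12·t^3 - 3·t^2 + 6·t - 5. Tomando d/dt de v(t), encontramos a(t) = 36·t^2 - 6·t + 6. Derivando la aceleración, obtenemos la sacudida: j(t) = 72·t - 6. De la ecuación de la sacudida j(t) = 72·t - 6, sustituimos t = 2 para obtener j = 138.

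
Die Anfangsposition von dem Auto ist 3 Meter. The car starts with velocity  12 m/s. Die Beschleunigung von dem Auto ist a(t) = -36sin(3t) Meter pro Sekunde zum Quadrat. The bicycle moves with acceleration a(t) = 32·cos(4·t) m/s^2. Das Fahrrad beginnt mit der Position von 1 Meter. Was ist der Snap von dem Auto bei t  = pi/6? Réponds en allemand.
Ausgehend von der Beschleunigung a(t) = -36·sin(3·t), nehmen wir 2 Ableitungen. Durch Ableiten von der Beschleunigung erhalten wir den Ruck: j(t) = -108·cos(3·t). Die Ableitung von dem Ruck ergibt den Snap: s(t) = 324·sin(3·t). Aus der Gleichung für den Snap s(t) = 324·sin(3·t), setzen wir t = pi/6 ein und erhalten s = 324.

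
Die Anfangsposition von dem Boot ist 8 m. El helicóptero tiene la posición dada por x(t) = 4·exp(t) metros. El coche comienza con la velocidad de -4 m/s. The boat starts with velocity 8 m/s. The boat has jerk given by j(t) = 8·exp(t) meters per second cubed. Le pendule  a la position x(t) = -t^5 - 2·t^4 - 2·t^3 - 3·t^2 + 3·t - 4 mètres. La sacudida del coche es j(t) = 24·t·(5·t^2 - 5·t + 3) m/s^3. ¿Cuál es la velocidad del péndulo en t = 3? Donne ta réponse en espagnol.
Debemos derivar nuestra ecuación de la posición x(t) = -t^5 - 2·t^4 - 2·t^3 - 3·t^2 + 3·t - 4 1 vez. Derivando la posición, obtenemos la velocidad: v(t) = -5·t^4 - 8·t^3 - 6·t^2 - 6·t + 3. Usando v(t) = -5·t^4 - 8·t^3 - 6·t^2 - 6·t + 3 y sustituyendo t = 3, encontramos v = -690.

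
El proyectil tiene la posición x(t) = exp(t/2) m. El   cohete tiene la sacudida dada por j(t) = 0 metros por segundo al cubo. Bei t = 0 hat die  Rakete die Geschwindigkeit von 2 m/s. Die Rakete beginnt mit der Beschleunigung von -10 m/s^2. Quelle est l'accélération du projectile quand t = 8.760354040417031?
Nous devons dériver notre équation de la position x(t) = exp(t/2) 2 fois. En prenant d/dt de x(t), nous trouvons v(t) = exp(t/2)/2. En dérivant la vitesse, nous obtenons l'accélération: a(t) = exp(t/2)/4. En utilisant a(t) = exp(t/2)/4 et en substituant t = 8.760354040417031, nous trouvons a = 19.9630419003469.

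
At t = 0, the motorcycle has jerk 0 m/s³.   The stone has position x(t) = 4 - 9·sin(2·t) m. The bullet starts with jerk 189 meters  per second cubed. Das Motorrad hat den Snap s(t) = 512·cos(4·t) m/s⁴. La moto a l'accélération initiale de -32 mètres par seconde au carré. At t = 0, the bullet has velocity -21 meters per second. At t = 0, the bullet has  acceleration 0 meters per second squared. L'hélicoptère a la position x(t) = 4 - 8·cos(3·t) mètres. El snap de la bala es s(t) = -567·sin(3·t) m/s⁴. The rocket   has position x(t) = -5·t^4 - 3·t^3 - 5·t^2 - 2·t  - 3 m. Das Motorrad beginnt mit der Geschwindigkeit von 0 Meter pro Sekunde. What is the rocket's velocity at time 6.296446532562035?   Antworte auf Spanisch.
Debemos derivar nuestra ecuación de la posición x(t) = -5·t^4 - 3·t^3 - 5·t^2 - 2·t - 3 1 vez. Tomando d/dt de x(t), encontramos v(t) = -20·t^3 - 9·t^2 - 10·t - 2. Usando v(t) = -20·t^3 - 9·t^2 - 10·t - 2 y sustituyendo t = 6.296446532562035, encontramos v = -5414.25416056362.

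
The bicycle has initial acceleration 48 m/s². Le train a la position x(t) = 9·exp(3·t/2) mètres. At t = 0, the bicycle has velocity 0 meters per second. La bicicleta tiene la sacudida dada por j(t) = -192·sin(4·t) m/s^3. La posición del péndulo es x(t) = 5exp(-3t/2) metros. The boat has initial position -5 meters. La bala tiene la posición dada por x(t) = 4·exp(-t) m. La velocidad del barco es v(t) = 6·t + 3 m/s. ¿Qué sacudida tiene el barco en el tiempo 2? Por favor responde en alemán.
Um dies zu lösen, müssen wir 2 Ableitungen unserer Gleichung für die Geschwindigkeit v(t) = 6·t + 3 nehmen. Die Ableitung von der Geschwindigkeit ergibt die Beschleunigung: a(t) = 6. Mit d/dt von a(t) finden wir j(t) = 0. Mit j(t) = 0 und Einsetzen von t = 2, finden wir j = 0.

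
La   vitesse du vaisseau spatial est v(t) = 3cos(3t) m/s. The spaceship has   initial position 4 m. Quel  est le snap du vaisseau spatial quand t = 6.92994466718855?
Nous devons dériver notre équation de la vitesse v(t) = 3·cos(3·t) 3 fois. En prenant d/dt de v(t), nous trouvons a(t) = -9·sin(3·t). En dérivant l'accélération, nous obtenons le jerk: j(t) = -27·cos(3·t). En prenant d/dt de j(t), nous trouvons s(t) = 81·sin(3·t). Nous avons le snap s(t) = 81·sin(3·t). En substituant t = 6.92994466718855: s(6.92994466718855) = 75.5336847403781.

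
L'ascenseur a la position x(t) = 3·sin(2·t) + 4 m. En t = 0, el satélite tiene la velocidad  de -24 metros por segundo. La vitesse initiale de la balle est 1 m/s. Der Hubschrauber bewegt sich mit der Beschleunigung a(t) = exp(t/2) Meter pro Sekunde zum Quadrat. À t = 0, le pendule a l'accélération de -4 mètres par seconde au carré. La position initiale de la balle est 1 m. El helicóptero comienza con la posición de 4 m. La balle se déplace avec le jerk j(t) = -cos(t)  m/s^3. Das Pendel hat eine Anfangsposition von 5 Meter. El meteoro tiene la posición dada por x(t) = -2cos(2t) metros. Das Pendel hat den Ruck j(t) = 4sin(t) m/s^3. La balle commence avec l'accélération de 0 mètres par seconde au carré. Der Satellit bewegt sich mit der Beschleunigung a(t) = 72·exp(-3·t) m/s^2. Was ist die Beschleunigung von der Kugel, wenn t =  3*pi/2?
Um dies zu lösen, müssen wir 1 Integral unserer Gleichung für den Ruck j(t) = -cos(t) finden. Das Integral von dem Ruck, mit a(0) = 0, ergibt die Beschleunigung: a(t) = -sin(t). Mit a(t) = -sin(t) und Einsetzen von t = 3*pi/2, finden wir a = 1.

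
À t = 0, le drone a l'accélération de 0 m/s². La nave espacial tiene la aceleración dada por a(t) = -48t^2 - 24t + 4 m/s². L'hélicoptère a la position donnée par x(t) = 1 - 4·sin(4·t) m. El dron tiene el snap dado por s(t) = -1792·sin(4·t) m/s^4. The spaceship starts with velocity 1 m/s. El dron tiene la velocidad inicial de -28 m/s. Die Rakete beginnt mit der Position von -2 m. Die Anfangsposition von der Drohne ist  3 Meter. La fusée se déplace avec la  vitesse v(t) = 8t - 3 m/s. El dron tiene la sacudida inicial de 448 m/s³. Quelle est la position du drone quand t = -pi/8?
Nous devons intégrer notre équation du snap s(t) = -1792·sin(4·t) 4 fois. L'intégrale du snap est le jerk. En utilisant j(0) = 448, nous obtenons j(t) = 448·cos(4·t). En prenant ∫j(t)dt et en appliquant a(0) = 0, nous trouvons a(t) = 112·sin(4·t). La primitive de l'accélération, avec v(0) = -28, donne la vitesse: v(t) = -28·cos(4·t). En prenant ∫v(t)dt et en appliquant x(0) = 3, nous trouvons x(t) = 3 - 7·sin(4·t). De l'équation de la position x(t) = 3 - 7·sin(4·t), nous substituons t = -pi/8 pour obtenir x = 10.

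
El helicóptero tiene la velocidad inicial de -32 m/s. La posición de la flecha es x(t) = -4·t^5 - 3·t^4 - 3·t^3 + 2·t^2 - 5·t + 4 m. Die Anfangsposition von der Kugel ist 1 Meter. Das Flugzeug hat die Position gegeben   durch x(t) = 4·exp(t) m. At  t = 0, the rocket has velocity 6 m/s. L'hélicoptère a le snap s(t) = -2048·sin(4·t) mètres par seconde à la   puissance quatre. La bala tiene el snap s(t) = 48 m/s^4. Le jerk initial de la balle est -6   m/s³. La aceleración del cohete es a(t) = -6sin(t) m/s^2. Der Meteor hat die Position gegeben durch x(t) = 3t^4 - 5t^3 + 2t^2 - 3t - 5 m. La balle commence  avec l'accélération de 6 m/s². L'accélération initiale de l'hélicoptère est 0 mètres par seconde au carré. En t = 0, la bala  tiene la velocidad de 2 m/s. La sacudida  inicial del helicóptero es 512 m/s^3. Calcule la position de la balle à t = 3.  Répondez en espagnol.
Necesitamos integrar nuestra ecuación del snap s(t) = 48 4 veces. Tomando ∫s(t)dt y aplicando j(0) = -6, encontramos j(t) = 48·t - 6. La antiderivada de la sacudida es la aceleración. Usando a(0) = 6, obtenemos a(t) = 24·t^2 - 6·t + 6. Integrando la aceleración y usando la condición inicial v(0) = 2, obtenemos v(t) = 8·t^3 - 3·t^2 + 6·t + 2. La integral de la velocidad, con x(0) = 1, da la posición: x(t) = 2·t^4 - t^3 + 3·t^2 + 2·t + 1. Usando x(t) = 2·t^4 - t^3 + 3·t^2 + 2·t + 1 y sustituyendo t = 3, encontramos x = 169.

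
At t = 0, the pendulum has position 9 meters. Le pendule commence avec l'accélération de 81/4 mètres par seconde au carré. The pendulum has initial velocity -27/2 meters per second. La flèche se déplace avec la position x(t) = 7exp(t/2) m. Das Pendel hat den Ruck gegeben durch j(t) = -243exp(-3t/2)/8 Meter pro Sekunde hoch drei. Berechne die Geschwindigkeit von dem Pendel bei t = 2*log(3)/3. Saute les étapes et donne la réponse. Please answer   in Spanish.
La respuesta es -9/2.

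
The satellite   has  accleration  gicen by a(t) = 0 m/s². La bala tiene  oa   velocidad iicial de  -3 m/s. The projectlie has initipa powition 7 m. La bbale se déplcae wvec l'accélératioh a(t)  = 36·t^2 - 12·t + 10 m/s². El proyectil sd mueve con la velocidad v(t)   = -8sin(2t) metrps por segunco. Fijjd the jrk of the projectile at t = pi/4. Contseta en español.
Partiendo de la velocidad v(t) = -8·sin(2·t), tomamos 2 derivadas. Derivando la velocidad, obtenemos la aceleración: a(t) = -16·cos(2·t). La derivada de la aceleración da la sacudida: j(t) = 32·sin(2·t). Tenemos la sacudida j(t) = 32·sin(2·t). Sustituyendo t = pi/4: j(pi/4) = 32.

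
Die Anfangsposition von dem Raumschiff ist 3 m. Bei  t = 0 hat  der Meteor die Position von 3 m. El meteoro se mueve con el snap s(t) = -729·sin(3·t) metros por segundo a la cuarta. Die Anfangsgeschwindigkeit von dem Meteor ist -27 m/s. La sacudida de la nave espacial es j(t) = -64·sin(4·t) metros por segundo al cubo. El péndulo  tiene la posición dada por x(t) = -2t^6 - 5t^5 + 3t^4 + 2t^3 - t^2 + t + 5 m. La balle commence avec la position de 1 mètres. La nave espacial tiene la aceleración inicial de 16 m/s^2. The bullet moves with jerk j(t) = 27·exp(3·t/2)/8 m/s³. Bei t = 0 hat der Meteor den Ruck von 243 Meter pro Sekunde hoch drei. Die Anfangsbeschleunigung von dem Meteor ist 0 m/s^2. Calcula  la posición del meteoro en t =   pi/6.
Debemos encontrar la integral de nuestra ecuación del snap s(t) = -729·sin(3·t) 4 veces. Integrando el snap y usando la condición inicial j(0) = 243, obtenemos j(t) = 243·cos(3·t). La antiderivada de la sacudida es la aceleración. Usando a(0) = 0, obtenemos a(t) = 81·sin(3·t). Tomando ∫a(t)dt y aplicando v(0) = -27, encontramos v(t) = -27·cos(3·t). Tomando ∫v(t)dt y aplicando x(0) = 3, encontramos x(t) = 3 - 9·sin(3·t). Tenemos la posición x(t) = 3 - 9·sin(3·t). Sustituyendo t = pi/6: x(pi/6) = -6.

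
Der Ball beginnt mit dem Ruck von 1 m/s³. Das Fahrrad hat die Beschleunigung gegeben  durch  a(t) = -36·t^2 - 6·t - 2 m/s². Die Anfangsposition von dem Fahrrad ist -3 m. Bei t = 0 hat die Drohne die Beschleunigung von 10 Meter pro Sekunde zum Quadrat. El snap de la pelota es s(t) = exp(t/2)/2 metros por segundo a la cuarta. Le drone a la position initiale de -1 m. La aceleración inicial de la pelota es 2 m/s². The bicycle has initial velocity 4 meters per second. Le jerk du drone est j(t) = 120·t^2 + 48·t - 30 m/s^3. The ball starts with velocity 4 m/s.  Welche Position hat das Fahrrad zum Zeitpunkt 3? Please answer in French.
Nous devons trouver l'intégrale de notre équation de l'accélération a(t) = -36·t^2 - 6·t - 2 2 fois. L'intégrale de l'accélération, avec v(0) = 4, donne la vitesse: v(t) = -12·t^3 - 3·t^2 - 2·t + 4. L'intégrale de la vitesse, avec x(0) = -3, donne la position: x(t) = -3·t^4 - t^3 - t^2 + 4·t - 3. De l'équation de la position x(t) = -3·t^4 - t^3 - t^2 + 4·t - 3, nous substituons t = 3 pour obtenir x = -270.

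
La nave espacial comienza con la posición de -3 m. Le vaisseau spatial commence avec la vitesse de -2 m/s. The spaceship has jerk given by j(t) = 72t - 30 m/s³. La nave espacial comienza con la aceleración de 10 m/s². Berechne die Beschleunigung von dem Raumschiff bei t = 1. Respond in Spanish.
Debemos encontrar la integral de nuestra ecuación de la sacudida j(t) = 72·t - 30 1 vez. La antiderivada de la sacudida es la aceleración. Usando a(0) = 10, obtenemos a(t) = 36·t^2 - 30·t + 10. Tenemos la aceleración a(t) = 36·t^2 - 30·t + 10. Sustituyendo t = 1: a(1) = 16.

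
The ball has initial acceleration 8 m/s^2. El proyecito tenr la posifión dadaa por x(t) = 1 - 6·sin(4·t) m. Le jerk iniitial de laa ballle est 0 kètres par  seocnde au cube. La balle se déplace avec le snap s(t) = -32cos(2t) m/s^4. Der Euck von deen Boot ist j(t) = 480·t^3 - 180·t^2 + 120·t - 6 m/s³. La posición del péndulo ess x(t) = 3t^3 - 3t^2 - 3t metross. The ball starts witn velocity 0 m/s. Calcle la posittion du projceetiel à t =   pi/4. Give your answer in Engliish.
From the given position equation x(t) = 1 - 6·sin(4·t), we substitute t = pi/4 to get x = 1.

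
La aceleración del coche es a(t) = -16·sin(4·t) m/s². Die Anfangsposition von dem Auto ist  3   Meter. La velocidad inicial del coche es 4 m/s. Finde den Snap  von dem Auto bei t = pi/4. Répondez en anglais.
Starting from acceleration a(t) = -16·sin(4·t), we take 2 derivatives. Taking d/dt of a(t), we find j(t) = -64·cos(4·t). Differentiating jerk, we get snap: s(t) = 256·sin(4·t). Using s(t) = 256·sin(4·t) and substituting t = pi/4, we find s = 0.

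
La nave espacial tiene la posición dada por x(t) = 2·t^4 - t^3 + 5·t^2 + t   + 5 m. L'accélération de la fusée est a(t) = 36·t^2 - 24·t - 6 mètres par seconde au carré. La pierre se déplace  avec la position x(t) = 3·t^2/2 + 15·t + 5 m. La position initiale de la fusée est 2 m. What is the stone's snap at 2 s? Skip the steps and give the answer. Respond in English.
The snap at t = 2 is s = 0.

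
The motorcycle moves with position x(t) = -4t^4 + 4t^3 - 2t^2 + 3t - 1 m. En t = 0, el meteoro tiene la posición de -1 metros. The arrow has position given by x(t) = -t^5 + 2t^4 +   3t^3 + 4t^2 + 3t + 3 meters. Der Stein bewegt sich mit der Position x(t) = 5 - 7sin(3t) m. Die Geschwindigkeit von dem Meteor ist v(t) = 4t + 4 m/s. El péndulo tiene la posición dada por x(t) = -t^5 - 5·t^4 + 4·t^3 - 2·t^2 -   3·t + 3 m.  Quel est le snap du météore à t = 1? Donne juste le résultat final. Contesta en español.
s(1) = 0.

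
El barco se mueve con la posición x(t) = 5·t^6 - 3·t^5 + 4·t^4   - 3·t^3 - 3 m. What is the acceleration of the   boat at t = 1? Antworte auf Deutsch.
Wir müssen unsere Gleichung für die Position x(t) = 5·t^6 - 3·t^5 + 4·t^4 - 3·t^3 - 3 2-mal ableiten. Mit d/dt von x(t) finden wir v(t) = 30·t^5 - 15·t^4 + 16·t^3 - 9·t^2. Durch Ableiten von der Geschwindigkeit erhalten wir die Beschleunigung: a(t) = 150·t^4 - 60·t^3 + 48·t^2 - 18·t. Wir haben die Beschleunigung a(t) = 150·t^4 - 60·t^3 + 48·t^2 - 18·t. Durch Einsetzen von t = 1: a(1) = 120.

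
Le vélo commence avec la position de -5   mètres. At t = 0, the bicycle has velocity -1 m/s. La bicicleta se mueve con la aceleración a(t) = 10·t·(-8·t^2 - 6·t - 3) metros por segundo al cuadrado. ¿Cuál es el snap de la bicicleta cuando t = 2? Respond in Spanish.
Partiendo de la aceleración a(t) = 10·t·(-8·t^2 - 6·t - 3), tomamos 2 derivadas. La derivada de la aceleración da la sacudida: j(t) = -80·t^2 + 10·t·(-16·t - 6) - 60·t - 30. La derivada de la sacudida da el snap: s(t) = -480·t - 120. Usando s(t) = -480·t - 120 y sustituyendo t = 2, encontramos s = -1080.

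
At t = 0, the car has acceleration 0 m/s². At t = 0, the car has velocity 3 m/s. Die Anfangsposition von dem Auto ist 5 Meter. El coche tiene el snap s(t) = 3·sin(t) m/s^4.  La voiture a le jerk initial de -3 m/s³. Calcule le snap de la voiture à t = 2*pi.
Nous avons le snap s(t) = 3·sin(t). En substituant t = 2*pi: s(2*pi) = 0.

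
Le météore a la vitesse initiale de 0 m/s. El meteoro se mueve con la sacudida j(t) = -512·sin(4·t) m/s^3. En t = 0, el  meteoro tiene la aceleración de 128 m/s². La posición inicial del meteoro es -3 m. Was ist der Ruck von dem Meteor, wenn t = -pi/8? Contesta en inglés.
Using j(t) = -512·sin(4·t) and substituting t = -pi/8, we find j = 512.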